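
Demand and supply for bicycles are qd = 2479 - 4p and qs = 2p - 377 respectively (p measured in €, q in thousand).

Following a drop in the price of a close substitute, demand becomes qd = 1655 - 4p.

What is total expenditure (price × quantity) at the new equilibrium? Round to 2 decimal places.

101712.89

Original equilibrium: 2479 - 4p = 2p - 377 gives 2856 = 6p, so p = 476 and q = 575.
With the change applied: demand qd = 1655 - 4p, supply qs = 2p - 377.
New equilibrium: 1655 - 4p = 2p - 377 ⇒ 2032 = 6p ⇒ p = 1016/3 ≈ 338.6667, q = 901/3 ≈ 300.3333.
New expenditure = 338.6667 × 300.3333 = 101712.89.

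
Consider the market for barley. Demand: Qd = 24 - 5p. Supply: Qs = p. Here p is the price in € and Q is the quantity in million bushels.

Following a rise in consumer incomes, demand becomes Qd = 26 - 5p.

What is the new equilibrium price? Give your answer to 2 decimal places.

4.33

Initially, 24 - 5p = p, so 24 = 6p and p = 4, Q = 4.
The shock moves the curves to Qd = 26 - 5p and Qs = p.
New equilibrium: 26 - 5p = p ⇒ 26 = 6p ⇒ p = 13/3 ≈ 4.3333, Q = 13/3 ≈ 4.3333.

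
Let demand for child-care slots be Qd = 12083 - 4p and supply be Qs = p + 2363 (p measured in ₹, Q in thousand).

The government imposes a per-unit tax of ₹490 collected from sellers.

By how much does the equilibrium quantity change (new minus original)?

Solve the original market: 12083 - 4p = p + 2363, hence p = 1944 and Q = 4307.
Since sellers keep the price net of the tax, the effective supply curve becomes Qs = p + 1873.
Setting them equal: 12083 - 4p = p + 1873 → 10210 = 5p, so p = 2042 and Q = 3915.
ΔQ = 3915 − 4307 = -392.

-392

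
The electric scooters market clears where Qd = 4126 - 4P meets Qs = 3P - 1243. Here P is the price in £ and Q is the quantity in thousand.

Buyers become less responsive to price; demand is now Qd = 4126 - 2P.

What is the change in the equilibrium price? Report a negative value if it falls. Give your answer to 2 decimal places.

+306.80

Original equilibrium: 4126 - 4P = 3P - 1243 gives 5369 = 7P, so P = 767 and Q = 1058.
After the shift, demand is Qd = 4126 - 2P and supply is Qs = 3P - 1243.
New equilibrium: 4126 - 2P = 3P - 1243 ⇒ 5369 = 5P ⇒ P = 1073.8, Q = 1978.4.
ΔP = 1073.8 − 767 = +306.80.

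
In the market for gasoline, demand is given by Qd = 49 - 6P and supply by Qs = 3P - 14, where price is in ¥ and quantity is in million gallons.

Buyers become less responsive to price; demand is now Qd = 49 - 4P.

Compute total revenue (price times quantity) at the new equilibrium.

Before the shock: 49 - 6P = 3P - 14 ⇒ 63 = 9P ⇒ P = 7, Q = 7.
The shock moves the curves to Qd = 49 - 4P and Qs = 3P - 14.
Setting them equal: 49 - 4P = 3P - 14 → 63 = 7P, so P = 9 and Q = 13.
New expenditure = 9 × 13 = 117.

117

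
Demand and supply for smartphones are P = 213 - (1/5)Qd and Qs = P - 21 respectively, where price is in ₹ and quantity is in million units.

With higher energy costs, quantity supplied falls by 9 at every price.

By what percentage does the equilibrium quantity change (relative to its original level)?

Before the shock: 1065 - 5P = P - 21 ⇒ 1086 = 6P ⇒ P = 181, Q = 160.
After the shift, demand is Qd = 1065 - 5P and supply is Qs = P - 30.
Clearing the new market: 1065 - 5P = P - 30, so P = 182.5 and Q = 152.5.
%ΔQ = (152.5 − 160) / 160 × 100 = -4.6875%.

-4.6875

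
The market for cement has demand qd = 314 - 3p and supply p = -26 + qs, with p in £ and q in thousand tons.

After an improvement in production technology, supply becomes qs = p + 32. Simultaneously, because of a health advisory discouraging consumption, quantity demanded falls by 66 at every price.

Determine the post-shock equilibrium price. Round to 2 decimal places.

54.00

Initially, 314 - 3p = p + 26, so 288 = 4p and p = 72, q = 98.
The new curves are qd = 248 - 3p (demand) and qs = p + 32 (supply).
Clearing the new market: 248 - 3p = p + 32, so p = 54 and q = 86.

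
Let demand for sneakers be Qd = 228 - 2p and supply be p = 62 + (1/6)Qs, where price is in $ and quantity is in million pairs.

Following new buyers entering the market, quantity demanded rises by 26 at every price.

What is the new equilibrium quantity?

97.5

Initially, 228 - 2p = 6p - 372, so 600 = 8p and p = 75, Q = 78.
The shock moves the curves to Qd = 254 - 2p and Qs = 6p - 372.
New equilibrium: 254 - 2p = 6p - 372 ⇒ 626 = 8p ⇒ p = 78.25, Q = 97.5.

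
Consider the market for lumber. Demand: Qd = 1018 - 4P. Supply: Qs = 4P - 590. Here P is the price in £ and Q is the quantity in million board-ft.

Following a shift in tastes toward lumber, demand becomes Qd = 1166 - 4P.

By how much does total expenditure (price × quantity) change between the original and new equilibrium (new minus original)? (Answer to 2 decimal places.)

Before the shock: 1018 - 4P = 4P - 590 ⇒ 1608 = 8P ⇒ P = 201, Q = 214.
The shock moves the curves to Qd = 1166 - 4P and Qs = 4P - 590.
Equate the new curves: 1166 - 4P = 4P - 590, giving 1756 = 8P, P = 219.5, Q = 288.
Expenditure moves from 201×214 = 43014 to 219.5×288 = 63216; change = +20202.00.

+20202.00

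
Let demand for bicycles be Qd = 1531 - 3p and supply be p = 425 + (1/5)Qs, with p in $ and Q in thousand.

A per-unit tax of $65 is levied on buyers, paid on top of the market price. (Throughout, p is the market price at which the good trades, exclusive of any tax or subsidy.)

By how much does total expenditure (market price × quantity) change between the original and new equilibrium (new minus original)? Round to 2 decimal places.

-56626.17

Solve the original market: 1531 - 3p = 5p - 2125, hence p = 457 and Q = 160.
Since buyers pay the price plus the tax, the effective demand curve becomes Qd = 1336 - 3p.
New equilibrium: 1336 - 3p = 5p - 2125 ⇒ 3461 = 8p ⇒ p = 432.625, Q = 38.125.
Expenditure moves from 457×160 = 73120 to 432.625×38.125 = 16493.828125; change = -56626.17.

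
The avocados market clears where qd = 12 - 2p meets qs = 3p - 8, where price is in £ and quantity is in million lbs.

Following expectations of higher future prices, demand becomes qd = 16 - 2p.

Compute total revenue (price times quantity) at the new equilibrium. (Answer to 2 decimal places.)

30.72

Solve the original market: 12 - 2p = 3p - 8, hence p = 4 and q = 4.
The new curves are qd = 16 - 2p (demand) and qs = 3p - 8 (supply).
Clearing the new market: 16 - 2p = 3p - 8, so p = 4.8 and q = 6.4.
New expenditure = 4.8 × 6.4 = 30.72.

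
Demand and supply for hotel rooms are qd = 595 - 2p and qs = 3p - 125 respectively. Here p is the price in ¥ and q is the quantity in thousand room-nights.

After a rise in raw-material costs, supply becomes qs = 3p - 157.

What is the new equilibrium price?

150.4

Solve the original market: 595 - 2p = 3p - 125, hence p = 144 and q = 307.
The shock moves the curves to qd = 595 - 2p and qs = 3p - 157.
Setting them equal: 595 - 2p = 3p - 157 → 752 = 5p, so p = 150.4 and q = 294.2.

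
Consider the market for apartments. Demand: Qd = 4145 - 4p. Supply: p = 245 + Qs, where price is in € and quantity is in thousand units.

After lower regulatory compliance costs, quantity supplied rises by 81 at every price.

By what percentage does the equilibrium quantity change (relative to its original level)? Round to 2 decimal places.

Original equilibrium: 4145 - 4p = p - 245 gives 4390 = 5p, so p = 878 and Q = 633.
The new curves are Qd = 4145 - 4p (demand) and Qs = p - 164 (supply).
Clearing the new market: 4145 - 4p = p - 164, so p = 861.8 and Q = 697.8.
%ΔQ = (697.8 − 633) / 633 × 100 = +10.24%.

+10.24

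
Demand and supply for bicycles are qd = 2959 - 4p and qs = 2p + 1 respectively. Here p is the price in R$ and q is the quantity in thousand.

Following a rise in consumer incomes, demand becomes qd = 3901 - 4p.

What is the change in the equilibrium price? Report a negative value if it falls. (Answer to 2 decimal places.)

Before the shock: 2959 - 4p = 2p + 1 ⇒ 2958 = 6p ⇒ p = 493, q = 987.
The new curves are qd = 3901 - 4p (demand) and qs = 2p + 1 (supply).
New equilibrium: 3901 - 4p = 2p + 1 ⇒ 3900 = 6p ⇒ p = 650, q = 1301.
Δp = 650 − 493 = +157.00.

+157.00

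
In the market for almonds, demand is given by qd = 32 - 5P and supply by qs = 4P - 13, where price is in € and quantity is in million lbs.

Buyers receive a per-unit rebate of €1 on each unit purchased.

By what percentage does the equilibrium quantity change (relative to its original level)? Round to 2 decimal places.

+31.75

Initially, 32 - 5P = 4P - 13, so 45 = 9P and P = 5, q = 7.
Since buyers' out-of-pocket price is the market price minus the rebate, the effective demand curve becomes qd = 37 - 5P.
Clearing the new market: 37 - 5P = 4P - 13, so P = 50/9 ≈ 5.5556 and q = 83/9 ≈ 9.2222.
%Δq = (9.2222 − 7) / 7 × 100 = +31.75%.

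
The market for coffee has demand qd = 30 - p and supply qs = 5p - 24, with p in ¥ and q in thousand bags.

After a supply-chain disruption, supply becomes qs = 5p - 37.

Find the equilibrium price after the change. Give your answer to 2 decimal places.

Before the shock: 30 - p = 5p - 24 ⇒ 54 = 6p ⇒ p = 9, q = 21.
The shock moves the curves to qd = 30 - p and qs = 5p - 37.
New equilibrium: 30 - p = 5p - 37 ⇒ 67 = 6p ⇒ p = 67/6 ≈ 11.1667, q = 113/6 ≈ 18.8333.

11.17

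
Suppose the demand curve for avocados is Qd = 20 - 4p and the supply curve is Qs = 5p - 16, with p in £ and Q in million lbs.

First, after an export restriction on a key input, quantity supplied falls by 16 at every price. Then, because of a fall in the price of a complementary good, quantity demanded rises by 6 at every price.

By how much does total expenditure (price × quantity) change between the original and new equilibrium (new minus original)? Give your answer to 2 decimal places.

-14.57

Initially, 20 - 4p = 5p - 16, so 36 = 9p and p = 4, Q = 4.
The new curves are Qd = 26 - 4p (demand) and Qs = 5p - 32 (supply).
Equate the new curves: 26 - 4p = 5p - 32, giving 58 = 9p, p = 58/9 ≈ 6.4444, Q = 2/9 ≈ 0.2222.
Expenditure moves from 4×4 = 16 to 6.4444×0.2222 = 1.4321; change = -14.57.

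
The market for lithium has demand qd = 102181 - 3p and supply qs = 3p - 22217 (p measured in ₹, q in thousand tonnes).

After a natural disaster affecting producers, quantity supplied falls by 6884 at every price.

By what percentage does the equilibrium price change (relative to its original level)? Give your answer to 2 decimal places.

Initially, 102181 - 3p = 3p - 22217, so 124398 = 6p and p = 20733, q = 39982.
After the shift, demand is qd = 102181 - 3p and supply is qs = 3p - 29101.
Clearing the new market: 102181 - 3p = 3p - 29101, so p = 65641/3 ≈ 21880.3333 and q = 36540.
%Δp = (21880.3333 − 20733) / 20733 × 100 = +5.53%.

+5.53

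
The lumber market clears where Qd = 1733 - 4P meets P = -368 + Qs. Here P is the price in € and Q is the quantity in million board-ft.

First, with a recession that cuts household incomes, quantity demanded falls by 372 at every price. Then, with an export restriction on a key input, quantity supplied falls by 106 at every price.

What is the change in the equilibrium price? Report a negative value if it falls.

-53.2

Original equilibrium: 1733 - 4P = P + 368 gives 1365 = 5P, so P = 273 and Q = 641.
With the change applied: demand Qd = 1361 - 4P, supply Qs = P + 262.
Equate the new curves: 1361 - 4P = P + 262, giving 1099 = 5P, P = 219.8, Q = 481.8.
ΔP = 219.8 − 273 = -53.2.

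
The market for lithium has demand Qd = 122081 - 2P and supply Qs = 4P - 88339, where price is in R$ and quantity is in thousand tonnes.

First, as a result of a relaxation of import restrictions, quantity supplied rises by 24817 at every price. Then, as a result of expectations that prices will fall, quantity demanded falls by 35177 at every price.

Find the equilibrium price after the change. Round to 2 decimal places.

25071.00

Before the shock: 122081 - 2P = 4P - 88339 ⇒ 210420 = 6P ⇒ P = 35070, Q = 51941.
After the shift, demand is Qd = 86904 - 2P and supply is Qs = 4P - 63522.
Equate the new curves: 86904 - 2P = 4P - 63522, giving 150426 = 6P, P = 25071, Q = 36762.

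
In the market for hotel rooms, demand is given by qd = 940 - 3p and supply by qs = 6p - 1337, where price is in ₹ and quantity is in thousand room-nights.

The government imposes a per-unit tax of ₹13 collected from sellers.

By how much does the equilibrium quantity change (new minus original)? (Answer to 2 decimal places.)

-26.00

Original equilibrium: 940 - 3p = 6p - 1337 gives 2277 = 9p, so p = 253 and q = 181.
Since sellers keep the price net of the tax, the effective supply curve becomes qs = 6p - 1415.
New equilibrium: 940 - 3p = 6p - 1415 ⇒ 2355 = 9p ⇒ p = 785/3 ≈ 261.6667, q = 155.
Δq = 155 − 181 = -26.00.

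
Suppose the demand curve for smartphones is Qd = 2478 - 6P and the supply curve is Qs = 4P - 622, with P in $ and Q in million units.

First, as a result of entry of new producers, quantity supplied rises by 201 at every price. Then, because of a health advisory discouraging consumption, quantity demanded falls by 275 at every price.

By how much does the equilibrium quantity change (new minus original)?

Solve the original market: 2478 - 6P = 4P - 622, hence P = 310 and Q = 618.
The new curves are Qd = 2203 - 6P (demand) and Qs = 4P - 421 (supply).
New equilibrium: 2203 - 6P = 4P - 421 ⇒ 2624 = 10P ⇒ P = 262.4, Q = 628.6.
ΔQ = 628.6 − 618 = +10.6.

+10.6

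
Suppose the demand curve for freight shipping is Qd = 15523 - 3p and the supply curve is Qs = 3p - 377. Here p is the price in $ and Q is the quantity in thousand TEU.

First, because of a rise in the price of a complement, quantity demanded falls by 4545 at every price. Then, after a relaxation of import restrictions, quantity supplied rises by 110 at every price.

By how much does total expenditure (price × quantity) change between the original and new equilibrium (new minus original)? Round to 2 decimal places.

Original equilibrium: 15523 - 3p = 3p - 377 gives 15900 = 6p, so p = 2650 and Q = 7573.
The shock moves the curves to Qd = 10978 - 3p and Qs = 3p - 267.
Clearing the new market: 10978 - 3p = 3p - 267, so p = 11245/6 ≈ 1874.1667 and Q = 5355.5.
Expenditure moves from 2650×7573 = 20068450 to 1874.1667×5355.5 = 10037099.5833; change = -10031350.42.

-10031350.42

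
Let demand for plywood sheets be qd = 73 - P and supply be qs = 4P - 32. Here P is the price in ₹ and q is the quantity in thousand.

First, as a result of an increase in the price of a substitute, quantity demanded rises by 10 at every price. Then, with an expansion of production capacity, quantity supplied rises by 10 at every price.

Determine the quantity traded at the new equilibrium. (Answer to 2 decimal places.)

62.00

Original equilibrium: 73 - P = 4P - 32 gives 105 = 5P, so P = 21 and q = 52.
After the shift, demand is qd = 83 - P and supply is qs = 4P - 22.
Equate the new curves: 83 - P = 4P - 22, giving 105 = 5P, P = 21, q = 62.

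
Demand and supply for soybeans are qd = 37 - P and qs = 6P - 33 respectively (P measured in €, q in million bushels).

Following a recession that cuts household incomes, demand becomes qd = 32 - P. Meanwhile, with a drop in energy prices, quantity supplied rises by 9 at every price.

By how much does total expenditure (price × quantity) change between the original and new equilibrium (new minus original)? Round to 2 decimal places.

Original equilibrium: 37 - P = 6P - 33 gives 70 = 7P, so P = 10 and q = 27.
The new curves are qd = 32 - P (demand) and qs = 6P - 24 (supply).
Setting them equal: 32 - P = 6P - 24 → 56 = 7P, so P = 8 and q = 24.
Expenditure moves from 10×27 = 270 to 8×24 = 192; change = -78.00.

-78.00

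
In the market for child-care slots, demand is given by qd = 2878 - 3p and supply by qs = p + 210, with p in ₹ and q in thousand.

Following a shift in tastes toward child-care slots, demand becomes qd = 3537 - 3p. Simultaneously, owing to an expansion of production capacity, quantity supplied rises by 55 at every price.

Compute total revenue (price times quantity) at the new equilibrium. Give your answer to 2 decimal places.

885894.00

Before the shock: 2878 - 3p = p + 210 ⇒ 2668 = 4p ⇒ p = 667, q = 877.
The new curves are qd = 3537 - 3p (demand) and qs = p + 265 (supply).
New equilibrium: 3537 - 3p = p + 265 ⇒ 3272 = 4p ⇒ p = 818, q = 1083.
New expenditure = 818 × 1083 = 885894.00.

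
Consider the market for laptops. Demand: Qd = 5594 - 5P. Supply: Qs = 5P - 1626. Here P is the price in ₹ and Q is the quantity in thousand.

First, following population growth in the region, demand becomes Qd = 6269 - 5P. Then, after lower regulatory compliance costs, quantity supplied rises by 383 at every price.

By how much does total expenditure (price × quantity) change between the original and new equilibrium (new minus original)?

Solve the original market: 5594 - 5P = 5P - 1626, hence P = 722 and Q = 1984.
The new curves are Qd = 6269 - 5P (demand) and Qs = 5P - 1243 (supply).
New equilibrium: 6269 - 5P = 5P - 1243 ⇒ 7512 = 10P ⇒ P = 751.2, Q = 2513.
Expenditure moves from 722×1984 = 1432448 to 751.2×2513 = 1887765.6; change = +455317.6.

+455317.6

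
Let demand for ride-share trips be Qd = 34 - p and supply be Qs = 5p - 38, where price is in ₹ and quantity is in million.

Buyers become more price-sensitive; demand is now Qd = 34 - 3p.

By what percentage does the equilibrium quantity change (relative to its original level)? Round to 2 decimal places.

Initially, 34 - p = 5p - 38, so 72 = 6p and p = 12, Q = 22.
The new curves are Qd = 34 - 3p (demand) and Qs = 5p - 38 (supply).
Setting them equal: 34 - 3p = 5p - 38 → 72 = 8p, so p = 9 and Q = 7.
%ΔQ = (7 − 22) / 22 × 100 = -68.18%.

-68.18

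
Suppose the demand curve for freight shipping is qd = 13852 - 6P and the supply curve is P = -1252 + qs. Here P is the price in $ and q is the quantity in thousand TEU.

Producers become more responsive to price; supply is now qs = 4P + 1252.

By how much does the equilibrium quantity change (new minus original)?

+3240

Original equilibrium: 13852 - 6P = P + 1252 gives 12600 = 7P, so P = 1800 and q = 3052.
With the change applied: demand qd = 13852 - 6P, supply qs = 4P + 1252.
Setting them equal: 13852 - 6P = 4P + 1252 → 12600 = 10P, so P = 1260 and q = 6292.
Δq = 6292 − 3052 = +3240.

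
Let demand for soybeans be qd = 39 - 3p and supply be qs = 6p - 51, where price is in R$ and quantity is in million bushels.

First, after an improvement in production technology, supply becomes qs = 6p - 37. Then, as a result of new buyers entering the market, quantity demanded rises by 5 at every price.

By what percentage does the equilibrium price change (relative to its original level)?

Solve the original market: 39 - 3p = 6p - 51, hence p = 10 and q = 9.
The new curves are qd = 44 - 3p (demand) and qs = 6p - 37 (supply).
Equate the new curves: 44 - 3p = 6p - 37, giving 81 = 9p, p = 9, q = 17.
%Δp = (9 − 10) / 10 × 100 = -10%.

-10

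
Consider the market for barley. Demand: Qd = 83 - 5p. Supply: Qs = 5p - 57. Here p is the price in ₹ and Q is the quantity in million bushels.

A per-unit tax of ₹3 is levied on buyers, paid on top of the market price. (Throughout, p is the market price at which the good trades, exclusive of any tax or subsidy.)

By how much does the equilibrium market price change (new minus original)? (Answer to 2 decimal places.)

Initially, 83 - 5p = 5p - 57, so 140 = 10p and p = 14, Q = 13.
Since buyers pay the price plus the tax, the effective demand curve becomes Qd = 68 - 5p.
Clearing the new market: 68 - 5p = 5p - 57, so p = 12.5 and Q = 5.5.
Δp = 12.5 − 14 = -1.50.

-1.50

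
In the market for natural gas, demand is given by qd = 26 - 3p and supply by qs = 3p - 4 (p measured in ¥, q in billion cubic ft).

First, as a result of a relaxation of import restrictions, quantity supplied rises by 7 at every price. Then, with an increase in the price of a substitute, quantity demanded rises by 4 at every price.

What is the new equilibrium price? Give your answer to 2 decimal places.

Original equilibrium: 26 - 3p = 3p - 4 gives 30 = 6p, so p = 5 and q = 11.
The shock moves the curves to qd = 30 - 3p and qs = 3p + 3.
Clearing the new market: 30 - 3p = 3p + 3, so p = 4.5 and q = 16.5.

4.50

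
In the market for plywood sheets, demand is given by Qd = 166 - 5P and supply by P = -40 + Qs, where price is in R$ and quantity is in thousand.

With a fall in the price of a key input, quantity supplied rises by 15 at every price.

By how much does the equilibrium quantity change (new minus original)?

Original equilibrium: 166 - 5P = P + 40 gives 126 = 6P, so P = 21 and Q = 61.
The new curves are Qd = 166 - 5P (demand) and Qs = P + 55 (supply).
Setting them equal: 166 - 5P = P + 55 → 111 = 6P, so P = 18.5 and Q = 73.5.
ΔQ = 73.5 − 61 = +12.5.

+12.5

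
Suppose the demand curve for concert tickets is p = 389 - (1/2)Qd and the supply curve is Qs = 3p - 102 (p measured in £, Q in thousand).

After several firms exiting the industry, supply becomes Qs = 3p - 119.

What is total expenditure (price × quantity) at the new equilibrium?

75204.48

Original equilibrium: 778 - 2p = 3p - 102 gives 880 = 5p, so p = 176 and Q = 426.
After the shift, demand is Qd = 778 - 2p and supply is Qs = 3p - 119.
Clearing the new market: 778 - 2p = 3p - 119, so p = 179.4 and Q = 419.2.
New expenditure = 179.4 × 419.2 = 75204.48.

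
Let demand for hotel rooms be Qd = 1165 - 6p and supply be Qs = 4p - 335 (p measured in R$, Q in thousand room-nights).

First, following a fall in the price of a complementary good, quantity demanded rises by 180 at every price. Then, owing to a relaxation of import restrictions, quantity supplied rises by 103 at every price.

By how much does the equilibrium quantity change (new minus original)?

Initially, 1165 - 6p = 4p - 335, so 1500 = 10p and p = 150, Q = 265.
With the change applied: demand Qd = 1345 - 6p, supply Qs = 4p - 232.
Equate the new curves: 1345 - 6p = 4p - 232, giving 1577 = 10p, p = 157.7, Q = 398.8.
ΔQ = 398.8 − 265 = +133.8.

+133.8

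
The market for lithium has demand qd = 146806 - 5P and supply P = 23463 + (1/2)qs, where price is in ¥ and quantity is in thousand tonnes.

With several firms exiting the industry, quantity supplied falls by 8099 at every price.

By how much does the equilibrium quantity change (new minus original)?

Initially, 146806 - 5P = 2P - 46926, so 193732 = 7P and P = 27676, q = 8426.
The shock moves the curves to qd = 146806 - 5P and qs = 2P - 55025.
New equilibrium: 146806 - 5P = 2P - 55025 ⇒ 201831 = 7P ⇒ P = 28833, q = 2641.
Δq = 2641 − 8426 = -5785.

-5785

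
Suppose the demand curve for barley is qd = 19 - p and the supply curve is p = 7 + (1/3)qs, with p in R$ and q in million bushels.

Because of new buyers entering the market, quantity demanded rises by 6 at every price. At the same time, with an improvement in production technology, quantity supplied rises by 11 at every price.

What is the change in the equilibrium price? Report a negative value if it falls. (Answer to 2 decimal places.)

-1.25

Before the shock: 19 - p = 3p - 21 ⇒ 40 = 4p ⇒ p = 10, q = 9.
With the change applied: demand qd = 25 - p, supply qs = 3p - 10.
New equilibrium: 25 - p = 3p - 10 ⇒ 35 = 4p ⇒ p = 8.75, q = 16.25.
Δp = 8.75 − 10 = -1.25.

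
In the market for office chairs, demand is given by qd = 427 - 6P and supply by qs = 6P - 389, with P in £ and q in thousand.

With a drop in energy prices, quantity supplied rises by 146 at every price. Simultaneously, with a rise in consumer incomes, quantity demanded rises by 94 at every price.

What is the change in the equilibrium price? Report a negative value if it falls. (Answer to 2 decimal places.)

-4.33

Original equilibrium: 427 - 6P = 6P - 389 gives 816 = 12P, so P = 68 and q = 19.
The new curves are qd = 521 - 6P (demand) and qs = 6P - 243 (supply).
Clearing the new market: 521 - 6P = 6P - 243, so P = 191/3 ≈ 63.6667 and q = 139.
ΔP = 63.6667 − 68 = -4.33.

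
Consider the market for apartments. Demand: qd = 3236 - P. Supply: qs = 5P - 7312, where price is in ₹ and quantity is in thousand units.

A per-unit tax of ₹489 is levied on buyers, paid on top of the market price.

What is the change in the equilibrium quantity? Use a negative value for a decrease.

Initially, 3236 - P = 5P - 7312, so 10548 = 6P and P = 1758, q = 1478.
Since buyers pay the price plus the tax, the effective demand curve becomes qd = 2747 - P.
Equate the new curves: 2747 - P = 5P - 7312, giving 10059 = 6P, P = 1676.5, q = 1070.5.
Δq = 1070.5 − 1478 = -407.5.

-407.5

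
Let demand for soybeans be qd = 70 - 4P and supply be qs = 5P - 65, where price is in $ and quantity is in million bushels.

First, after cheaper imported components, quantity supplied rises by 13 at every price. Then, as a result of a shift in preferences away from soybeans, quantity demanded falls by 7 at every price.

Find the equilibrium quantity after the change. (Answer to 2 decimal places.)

11.89

Before the shock: 70 - 4P = 5P - 65 ⇒ 135 = 9P ⇒ P = 15, q = 10.
The new curves are qd = 63 - 4P (demand) and qs = 5P - 52 (supply).
Clearing the new market: 63 - 4P = 5P - 52, so P = 115/9 ≈ 12.7778 and q = 107/9 ≈ 11.8889.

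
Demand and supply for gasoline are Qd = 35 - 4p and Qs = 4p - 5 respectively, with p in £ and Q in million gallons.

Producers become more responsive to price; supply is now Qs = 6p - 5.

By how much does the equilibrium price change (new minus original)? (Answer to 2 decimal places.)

Initially, 35 - 4p = 4p - 5, so 40 = 8p and p = 5, Q = 15.
The new curves are Qd = 35 - 4p (demand) and Qs = 6p - 5 (supply).
Clearing the new market: 35 - 4p = 6p - 5, so p = 4 and Q = 19.
Δp = 4 − 5 = -1.00.

-1.00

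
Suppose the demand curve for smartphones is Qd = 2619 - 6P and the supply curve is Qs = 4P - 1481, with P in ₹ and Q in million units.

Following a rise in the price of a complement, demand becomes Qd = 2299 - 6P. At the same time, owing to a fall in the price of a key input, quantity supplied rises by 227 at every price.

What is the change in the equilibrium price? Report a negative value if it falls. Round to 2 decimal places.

Solve the original market: 2619 - 6P = 4P - 1481, hence P = 410 and Q = 159.
With the change applied: demand Qd = 2299 - 6P, supply Qs = 4P - 1254.
New equilibrium: 2299 - 6P = 4P - 1254 ⇒ 3553 = 10P ⇒ P = 355.3, Q = 167.2.
ΔP = 355.3 − 410 = -54.70.

-54.70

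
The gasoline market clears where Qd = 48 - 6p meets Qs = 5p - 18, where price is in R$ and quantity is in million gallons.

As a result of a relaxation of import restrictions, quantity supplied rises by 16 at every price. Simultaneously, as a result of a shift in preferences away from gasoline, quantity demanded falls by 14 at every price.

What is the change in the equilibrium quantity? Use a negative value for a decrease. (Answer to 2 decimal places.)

Initially, 48 - 6p = 5p - 18, so 66 = 11p and p = 6, Q = 12.
The new curves are Qd = 34 - 6p (demand) and Qs = 5p - 2 (supply).
Equate the new curves: 34 - 6p = 5p - 2, giving 36 = 11p, p = 36/11 ≈ 3.2727, Q = 158/11 ≈ 14.3636.
ΔQ = 14.3636 − 12 = +2.36.

+2.36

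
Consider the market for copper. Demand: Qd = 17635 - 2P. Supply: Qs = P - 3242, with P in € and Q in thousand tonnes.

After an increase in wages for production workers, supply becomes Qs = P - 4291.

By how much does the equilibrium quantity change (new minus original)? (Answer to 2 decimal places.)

-699.33

Original equilibrium: 17635 - 2P = P - 3242 gives 20877 = 3P, so P = 6959 and Q = 3717.
The shock moves the curves to Qd = 17635 - 2P and Qs = P - 4291.
Equate the new curves: 17635 - 2P = P - 4291, giving 21926 = 3P, P = 21926/3 ≈ 7308.6667, Q = 9053/3 ≈ 3017.6667.
ΔQ = 3017.6667 − 3717 = -699.33.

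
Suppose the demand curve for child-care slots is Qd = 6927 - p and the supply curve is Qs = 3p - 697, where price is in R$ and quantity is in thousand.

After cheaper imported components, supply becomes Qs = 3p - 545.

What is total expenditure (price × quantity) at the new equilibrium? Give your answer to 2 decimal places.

Solve the original market: 6927 - p = 3p - 697, hence p = 1906 and Q = 5021.
After the shift, demand is Qd = 6927 - p and supply is Qs = 3p - 545.
Clearing the new market: 6927 - p = 3p - 545, so p = 1868 and Q = 5059.
New expenditure = 1868 × 5059 = 9450212.00.

9450212.00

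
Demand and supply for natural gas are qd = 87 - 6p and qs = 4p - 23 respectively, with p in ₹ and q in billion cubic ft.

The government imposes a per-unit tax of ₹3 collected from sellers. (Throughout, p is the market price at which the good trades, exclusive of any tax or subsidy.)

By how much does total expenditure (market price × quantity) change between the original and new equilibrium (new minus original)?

-62.64

Original equilibrium: 87 - 6p = 4p - 23 gives 110 = 10p, so p = 11 and q = 21.
Since sellers keep the price net of the tax, the effective supply curve becomes qs = 4p - 35.
Setting them equal: 87 - 6p = 4p - 35 → 122 = 10p, so p = 12.2 and q = 13.8.
Expenditure moves from 11×21 = 231 to 12.2×13.8 = 168.36; change = -62.64.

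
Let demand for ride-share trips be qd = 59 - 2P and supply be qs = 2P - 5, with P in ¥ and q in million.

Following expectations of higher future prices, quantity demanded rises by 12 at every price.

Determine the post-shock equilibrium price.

19

Original equilibrium: 59 - 2P = 2P - 5 gives 64 = 4P, so P = 16 and q = 27.
With the change applied: demand qd = 71 - 2P, supply qs = 2P - 5.
Equate the new curves: 71 - 2P = 2P - 5, giving 76 = 4P, P = 19, q = 33.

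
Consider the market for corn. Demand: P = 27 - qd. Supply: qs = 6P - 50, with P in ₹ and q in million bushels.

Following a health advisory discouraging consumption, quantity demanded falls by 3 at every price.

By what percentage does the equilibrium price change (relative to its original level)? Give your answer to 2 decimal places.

-3.90

Before the shock: 27 - P = 6P - 50 ⇒ 77 = 7P ⇒ P = 11, q = 16.
The shock moves the curves to qd = 24 - P and qs = 6P - 50.
Clearing the new market: 24 - P = 6P - 50, so P = 74/7 ≈ 10.5714 and q = 94/7 ≈ 13.4286.
%ΔP = (10.5714 − 11) / 11 × 100 = -3.90%.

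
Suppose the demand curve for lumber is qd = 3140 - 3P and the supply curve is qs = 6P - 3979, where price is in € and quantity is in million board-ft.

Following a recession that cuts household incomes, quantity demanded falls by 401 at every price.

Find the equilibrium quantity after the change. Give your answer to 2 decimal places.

499.67

Before the shock: 3140 - 3P = 6P - 3979 ⇒ 7119 = 9P ⇒ P = 791, q = 767.
With the change applied: demand qd = 2739 - 3P, supply qs = 6P - 3979.
Clearing the new market: 2739 - 3P = 6P - 3979, so P = 6718/9 ≈ 746.4444 and q = 1499/3 ≈ 499.6667.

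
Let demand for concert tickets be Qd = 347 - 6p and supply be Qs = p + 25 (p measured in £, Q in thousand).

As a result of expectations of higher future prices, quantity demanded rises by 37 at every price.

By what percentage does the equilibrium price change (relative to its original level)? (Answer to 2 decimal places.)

+11.49

Solve the original market: 347 - 6p = p + 25, hence p = 46 and Q = 71.
The new curves are Qd = 384 - 6p (demand) and Qs = p + 25 (supply).
New equilibrium: 384 - 6p = p + 25 ⇒ 359 = 7p ⇒ p = 359/7 ≈ 51.2857, Q = 534/7 ≈ 76.2857.
%Δp = (51.2857 − 46) / 46 × 100 = +11.49%.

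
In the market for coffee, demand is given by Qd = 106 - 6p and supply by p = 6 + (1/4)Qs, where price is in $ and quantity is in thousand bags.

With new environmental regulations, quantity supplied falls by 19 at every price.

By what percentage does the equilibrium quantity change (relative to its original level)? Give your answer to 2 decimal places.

Before the shock: 106 - 6p = 4p - 24 ⇒ 130 = 10p ⇒ p = 13, Q = 28.
The new curves are Qd = 106 - 6p (demand) and Qs = 4p - 43 (supply).
Clearing the new market: 106 - 6p = 4p - 43, so p = 14.9 and Q = 16.6.
%ΔQ = (16.6 − 28) / 28 × 100 = -40.71%.

-40.71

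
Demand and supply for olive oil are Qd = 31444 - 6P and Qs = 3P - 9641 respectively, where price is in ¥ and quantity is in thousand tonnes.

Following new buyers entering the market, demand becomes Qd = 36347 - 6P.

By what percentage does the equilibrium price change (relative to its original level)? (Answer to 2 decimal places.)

Before the shock: 31444 - 6P = 3P - 9641 ⇒ 41085 = 9P ⇒ P = 4565, Q = 4054.
The shock moves the curves to Qd = 36347 - 6P and Qs = 3P - 9641.
Equate the new curves: 36347 - 6P = 3P - 9641, giving 45988 = 9P, P = 45988/9 ≈ 5109.7778, Q = 17065/3 ≈ 5688.3333.
%ΔP = (5109.7778 − 4565) / 4565 × 100 = +11.93%.

+11.93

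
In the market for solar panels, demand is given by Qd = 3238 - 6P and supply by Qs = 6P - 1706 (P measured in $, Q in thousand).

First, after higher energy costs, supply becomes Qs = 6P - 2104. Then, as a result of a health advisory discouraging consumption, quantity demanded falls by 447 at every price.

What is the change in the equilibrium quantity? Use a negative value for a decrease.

Original equilibrium: 3238 - 6P = 6P - 1706 gives 4944 = 12P, so P = 412 and Q = 766.
The new curves are Qd = 2791 - 6P (demand) and Qs = 6P - 2104 (supply).
Clearing the new market: 2791 - 6P = 6P - 2104, so P = 4895/12 ≈ 407.9167 and Q = 343.5.
ΔQ = 343.5 − 766 = -422.5.

-422.5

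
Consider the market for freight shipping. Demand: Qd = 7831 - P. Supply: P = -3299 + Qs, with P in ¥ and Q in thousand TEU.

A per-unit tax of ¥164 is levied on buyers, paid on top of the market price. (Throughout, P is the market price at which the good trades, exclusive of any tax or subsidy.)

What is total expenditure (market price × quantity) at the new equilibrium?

11974872

Solve the original market: 7831 - P = P + 3299, hence P = 2266 and Q = 5565.
Since buyers pay the price plus the tax, the effective demand curve becomes Qd = 7667 - P.
Equate the new curves: 7667 - P = P + 3299, giving 4368 = 2P, P = 2184, Q = 5483.
New expenditure = 2184 × 5483 = 11974872.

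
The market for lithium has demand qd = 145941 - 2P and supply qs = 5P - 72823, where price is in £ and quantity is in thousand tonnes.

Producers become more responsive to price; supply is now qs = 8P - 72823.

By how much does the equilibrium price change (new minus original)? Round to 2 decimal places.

-9375.60

Initially, 145941 - 2P = 5P - 72823, so 218764 = 7P and P = 31252, q = 83437.
After the shift, demand is qd = 145941 - 2P and supply is qs = 8P - 72823.
Setting them equal: 145941 - 2P = 8P - 72823 → 218764 = 10P, so P = 21876.4 and q = 102188.2.
ΔP = 21876.4 − 31252 = -9375.60.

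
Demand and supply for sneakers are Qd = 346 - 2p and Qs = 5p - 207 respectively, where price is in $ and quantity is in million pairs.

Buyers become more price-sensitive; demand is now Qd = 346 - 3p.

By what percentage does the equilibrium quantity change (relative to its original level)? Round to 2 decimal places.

Solve the original market: 346 - 2p = 5p - 207, hence p = 79 and Q = 188.
With the change applied: demand Qd = 346 - 3p, supply Qs = 5p - 207.
New equilibrium: 346 - 3p = 5p - 207 ⇒ 553 = 8p ⇒ p = 69.125, Q = 138.625.
%ΔQ = (138.625 − 188) / 188 × 100 = -26.26%.

-26.26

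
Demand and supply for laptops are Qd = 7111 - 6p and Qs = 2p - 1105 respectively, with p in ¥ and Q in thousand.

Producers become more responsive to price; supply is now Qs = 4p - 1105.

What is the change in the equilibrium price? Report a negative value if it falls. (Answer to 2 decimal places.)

-205.40

Solve the original market: 7111 - 6p = 2p - 1105, hence p = 1027 and Q = 949.
After the shift, demand is Qd = 7111 - 6p and supply is Qs = 4p - 1105.
New equilibrium: 7111 - 6p = 4p - 1105 ⇒ 8216 = 10p ⇒ p = 821.6, Q = 2181.4.
Δp = 821.6 − 1027 = -205.40.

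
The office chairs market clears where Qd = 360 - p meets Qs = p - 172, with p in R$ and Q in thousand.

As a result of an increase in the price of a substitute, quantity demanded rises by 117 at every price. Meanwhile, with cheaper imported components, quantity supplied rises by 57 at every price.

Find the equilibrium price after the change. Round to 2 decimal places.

Solve the original market: 360 - p = p - 172, hence p = 266 and Q = 94.
After the shift, demand is Qd = 477 - p and supply is Qs = p - 115.
Equate the new curves: 477 - p = p - 115, giving 592 = 2p, p = 296, Q = 181.

296.00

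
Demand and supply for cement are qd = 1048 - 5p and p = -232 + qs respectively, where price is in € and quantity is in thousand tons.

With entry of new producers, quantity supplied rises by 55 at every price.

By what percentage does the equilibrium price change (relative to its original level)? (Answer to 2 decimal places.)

Solve the original market: 1048 - 5p = p + 232, hence p = 136 and q = 368.
The new curves are qd = 1048 - 5p (demand) and qs = p + 287 (supply).
Setting them equal: 1048 - 5p = p + 287 → 761 = 6p, so p = 761/6 ≈ 126.8333 and q = 2483/6 ≈ 413.8333.
%Δp = (126.8333 − 136) / 136 × 100 = -6.74%.

-6.74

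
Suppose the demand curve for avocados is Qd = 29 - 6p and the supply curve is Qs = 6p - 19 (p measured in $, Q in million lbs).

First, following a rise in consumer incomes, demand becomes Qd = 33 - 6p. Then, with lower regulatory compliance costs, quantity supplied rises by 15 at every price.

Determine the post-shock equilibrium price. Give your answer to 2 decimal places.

3.08

Before the shock: 29 - 6p = 6p - 19 ⇒ 48 = 12p ⇒ p = 4, Q = 5.
After the shift, demand is Qd = 33 - 6p and supply is Qs = 6p - 4.
New equilibrium: 33 - 6p = 6p - 4 ⇒ 37 = 12p ⇒ p = 37/12 ≈ 3.0833, Q = 14.5.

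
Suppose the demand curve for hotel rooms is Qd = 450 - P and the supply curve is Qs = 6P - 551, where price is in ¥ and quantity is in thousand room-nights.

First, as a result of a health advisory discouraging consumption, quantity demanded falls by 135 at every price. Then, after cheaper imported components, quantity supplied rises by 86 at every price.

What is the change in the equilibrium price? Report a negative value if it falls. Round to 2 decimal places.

-31.57

Initially, 450 - P = 6P - 551, so 1001 = 7P and P = 143, Q = 307.
The new curves are Qd = 315 - P (demand) and Qs = 6P - 465 (supply).
New equilibrium: 315 - P = 6P - 465 ⇒ 780 = 7P ⇒ P = 780/7 ≈ 111.4286, Q = 1425/7 ≈ 203.5714.
ΔP = 111.4286 − 143 = -31.57.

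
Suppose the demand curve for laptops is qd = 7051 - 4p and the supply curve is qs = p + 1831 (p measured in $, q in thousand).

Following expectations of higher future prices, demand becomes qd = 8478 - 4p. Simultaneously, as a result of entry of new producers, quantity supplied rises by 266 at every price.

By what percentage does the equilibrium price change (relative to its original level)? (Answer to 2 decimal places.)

+22.24

Before the shock: 7051 - 4p = p + 1831 ⇒ 5220 = 5p ⇒ p = 1044, q = 2875.
The new curves are qd = 8478 - 4p (demand) and qs = p + 2097 (supply).
Clearing the new market: 8478 - 4p = p + 2097, so p = 1276.2 and q = 3373.2.
%Δp = (1276.2 − 1044) / 1044 × 100 = +22.24%.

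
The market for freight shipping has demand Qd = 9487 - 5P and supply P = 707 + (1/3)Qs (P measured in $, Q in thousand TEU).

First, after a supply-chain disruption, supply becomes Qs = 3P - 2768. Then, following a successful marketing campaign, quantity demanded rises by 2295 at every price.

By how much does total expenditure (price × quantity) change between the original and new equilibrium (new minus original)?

+1650622.6875

Initially, 9487 - 5P = 3P - 2121, so 11608 = 8P and P = 1451, Q = 2232.
After the shift, demand is Qd = 11782 - 5P and supply is Qs = 3P - 2768.
Clearing the new market: 11782 - 5P = 3P - 2768, so P = 1818.75 and Q = 2688.25.
Expenditure moves from 1451×2232 = 3238632 to 1818.75×2688.25 = 4889254.6875; change = +1650622.6875.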